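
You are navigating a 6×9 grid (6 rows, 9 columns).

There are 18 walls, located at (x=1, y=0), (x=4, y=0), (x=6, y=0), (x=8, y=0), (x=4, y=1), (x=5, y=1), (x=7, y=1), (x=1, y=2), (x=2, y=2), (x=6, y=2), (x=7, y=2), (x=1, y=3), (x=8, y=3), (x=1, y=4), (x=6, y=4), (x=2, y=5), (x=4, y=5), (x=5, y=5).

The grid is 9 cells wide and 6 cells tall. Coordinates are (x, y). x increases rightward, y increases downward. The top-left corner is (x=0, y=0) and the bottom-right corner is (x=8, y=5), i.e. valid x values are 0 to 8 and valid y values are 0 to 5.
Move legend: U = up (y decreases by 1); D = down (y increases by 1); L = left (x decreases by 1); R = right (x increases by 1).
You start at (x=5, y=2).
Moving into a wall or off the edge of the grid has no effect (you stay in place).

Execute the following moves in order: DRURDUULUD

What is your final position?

Answer: Final position: (x=6, y=3)

Derivation:
Start: (x=5, y=2)
  D (down): (x=5, y=2) -> (x=5, y=3)
  R (right): (x=5, y=3) -> (x=6, y=3)
  U (up): blocked, stay at (x=6, y=3)
  R (right): (x=6, y=3) -> (x=7, y=3)
  D (down): (x=7, y=3) -> (x=7, y=4)
  U (up): (x=7, y=4) -> (x=7, y=3)
  U (up): blocked, stay at (x=7, y=3)
  L (left): (x=7, y=3) -> (x=6, y=3)
  U (up): blocked, stay at (x=6, y=3)
  D (down): blocked, stay at (x=6, y=3)
Final: (x=6, y=3)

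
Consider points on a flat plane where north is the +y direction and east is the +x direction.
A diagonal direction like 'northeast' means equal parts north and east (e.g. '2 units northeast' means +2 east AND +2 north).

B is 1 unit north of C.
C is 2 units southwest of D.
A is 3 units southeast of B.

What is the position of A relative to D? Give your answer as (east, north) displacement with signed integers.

Place D at the origin (east=0, north=0).
  C is 2 units southwest of D: delta (east=-2, north=-2); C at (east=-2, north=-2).
  B is 1 unit north of C: delta (east=+0, north=+1); B at (east=-2, north=-1).
  A is 3 units southeast of B: delta (east=+3, north=-3); A at (east=1, north=-4).
Therefore A relative to D: (east=1, north=-4).

Answer: A is at (east=1, north=-4) relative to D.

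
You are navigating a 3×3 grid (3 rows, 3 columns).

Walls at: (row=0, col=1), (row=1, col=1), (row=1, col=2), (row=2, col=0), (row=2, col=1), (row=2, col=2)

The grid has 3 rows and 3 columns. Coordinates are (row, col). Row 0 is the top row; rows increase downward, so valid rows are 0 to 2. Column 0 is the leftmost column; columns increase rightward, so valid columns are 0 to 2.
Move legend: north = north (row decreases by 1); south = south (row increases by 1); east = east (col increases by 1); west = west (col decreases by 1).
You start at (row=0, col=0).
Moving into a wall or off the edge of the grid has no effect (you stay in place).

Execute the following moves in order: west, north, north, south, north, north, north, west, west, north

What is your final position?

Answer: Final position: (row=0, col=0)

Derivation:
Start: (row=0, col=0)
  west (west): blocked, stay at (row=0, col=0)
  north (north): blocked, stay at (row=0, col=0)
  north (north): blocked, stay at (row=0, col=0)
  south (south): (row=0, col=0) -> (row=1, col=0)
  north (north): (row=1, col=0) -> (row=0, col=0)
  north (north): blocked, stay at (row=0, col=0)
  north (north): blocked, stay at (row=0, col=0)
  west (west): blocked, stay at (row=0, col=0)
  west (west): blocked, stay at (row=0, col=0)
  north (north): blocked, stay at (row=0, col=0)
Final: (row=0, col=0)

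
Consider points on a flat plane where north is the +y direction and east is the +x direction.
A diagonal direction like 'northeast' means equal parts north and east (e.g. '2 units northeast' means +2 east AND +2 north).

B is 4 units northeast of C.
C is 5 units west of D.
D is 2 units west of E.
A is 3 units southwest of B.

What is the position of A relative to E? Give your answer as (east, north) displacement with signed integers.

Place E at the origin (east=0, north=0).
  D is 2 units west of E: delta (east=-2, north=+0); D at (east=-2, north=0).
  C is 5 units west of D: delta (east=-5, north=+0); C at (east=-7, north=0).
  B is 4 units northeast of C: delta (east=+4, north=+4); B at (east=-3, north=4).
  A is 3 units southwest of B: delta (east=-3, north=-3); A at (east=-6, north=1).
Therefore A relative to E: (east=-6, north=1).

Answer: A is at (east=-6, north=1) relative to E.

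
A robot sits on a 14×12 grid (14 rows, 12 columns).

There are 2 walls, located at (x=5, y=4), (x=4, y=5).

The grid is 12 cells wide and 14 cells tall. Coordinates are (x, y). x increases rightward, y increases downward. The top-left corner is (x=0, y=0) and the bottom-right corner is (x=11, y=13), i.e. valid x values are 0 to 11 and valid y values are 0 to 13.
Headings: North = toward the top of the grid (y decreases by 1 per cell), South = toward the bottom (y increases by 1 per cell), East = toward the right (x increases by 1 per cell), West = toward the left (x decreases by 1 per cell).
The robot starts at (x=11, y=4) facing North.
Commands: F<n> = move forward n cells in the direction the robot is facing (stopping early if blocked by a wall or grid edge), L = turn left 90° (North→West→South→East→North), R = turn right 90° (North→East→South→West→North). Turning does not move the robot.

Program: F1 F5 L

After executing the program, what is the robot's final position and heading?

Start: (x=11, y=4), facing North
  F1: move forward 1, now at (x=11, y=3)
  F5: move forward 3/5 (blocked), now at (x=11, y=0)
  L: turn left, now facing West
Final: (x=11, y=0), facing West

Answer: Final position: (x=11, y=0), facing West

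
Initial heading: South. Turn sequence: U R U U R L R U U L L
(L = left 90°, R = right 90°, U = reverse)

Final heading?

Start: South
  U (U-turn (180°)) -> North
  R (right (90° clockwise)) -> East
  U (U-turn (180°)) -> West
  U (U-turn (180°)) -> East
  R (right (90° clockwise)) -> South
  L (left (90° counter-clockwise)) -> East
  R (right (90° clockwise)) -> South
  U (U-turn (180°)) -> North
  U (U-turn (180°)) -> South
  L (left (90° counter-clockwise)) -> East
  L (left (90° counter-clockwise)) -> North
Final: North

Answer: Final heading: North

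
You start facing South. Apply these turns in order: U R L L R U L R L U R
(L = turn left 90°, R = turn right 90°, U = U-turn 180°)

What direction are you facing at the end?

Answer: Final heading: North

Derivation:
Start: South
  U (U-turn (180°)) -> North
  R (right (90° clockwise)) -> East
  L (left (90° counter-clockwise)) -> North
  L (left (90° counter-clockwise)) -> West
  R (right (90° clockwise)) -> North
  U (U-turn (180°)) -> South
  L (left (90° counter-clockwise)) -> East
  R (right (90° clockwise)) -> South
  L (left (90° counter-clockwise)) -> East
  U (U-turn (180°)) -> West
  R (right (90° clockwise)) -> North
Final: North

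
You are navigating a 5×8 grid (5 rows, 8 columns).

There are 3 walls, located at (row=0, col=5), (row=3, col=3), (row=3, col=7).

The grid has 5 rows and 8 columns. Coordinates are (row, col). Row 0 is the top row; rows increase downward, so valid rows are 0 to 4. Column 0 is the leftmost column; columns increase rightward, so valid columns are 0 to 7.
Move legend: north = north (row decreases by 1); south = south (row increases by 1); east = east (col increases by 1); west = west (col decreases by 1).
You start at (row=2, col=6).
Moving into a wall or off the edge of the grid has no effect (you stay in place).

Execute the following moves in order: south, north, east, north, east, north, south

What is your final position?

Start: (row=2, col=6)
  south (south): (row=2, col=6) -> (row=3, col=6)
  north (north): (row=3, col=6) -> (row=2, col=6)
  east (east): (row=2, col=6) -> (row=2, col=7)
  north (north): (row=2, col=7) -> (row=1, col=7)
  east (east): blocked, stay at (row=1, col=7)
  north (north): (row=1, col=7) -> (row=0, col=7)
  south (south): (row=0, col=7) -> (row=1, col=7)
Final: (row=1, col=7)

Answer: Final position: (row=1, col=7)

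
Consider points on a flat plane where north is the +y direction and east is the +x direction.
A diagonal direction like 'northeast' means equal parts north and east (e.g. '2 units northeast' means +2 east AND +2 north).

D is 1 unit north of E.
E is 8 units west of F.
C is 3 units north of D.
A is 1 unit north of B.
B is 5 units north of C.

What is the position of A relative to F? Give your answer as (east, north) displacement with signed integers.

Answer: A is at (east=-8, north=10) relative to F.

Derivation:
Place F at the origin (east=0, north=0).
  E is 8 units west of F: delta (east=-8, north=+0); E at (east=-8, north=0).
  D is 1 unit north of E: delta (east=+0, north=+1); D at (east=-8, north=1).
  C is 3 units north of D: delta (east=+0, north=+3); C at (east=-8, north=4).
  B is 5 units north of C: delta (east=+0, north=+5); B at (east=-8, north=9).
  A is 1 unit north of B: delta (east=+0, north=+1); A at (east=-8, north=10).
Therefore A relative to F: (east=-8, north=10).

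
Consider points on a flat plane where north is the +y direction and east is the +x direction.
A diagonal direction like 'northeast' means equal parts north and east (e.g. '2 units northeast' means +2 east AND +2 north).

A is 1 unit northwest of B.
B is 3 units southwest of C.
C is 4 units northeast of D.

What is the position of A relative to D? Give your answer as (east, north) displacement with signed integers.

Place D at the origin (east=0, north=0).
  C is 4 units northeast of D: delta (east=+4, north=+4); C at (east=4, north=4).
  B is 3 units southwest of C: delta (east=-3, north=-3); B at (east=1, north=1).
  A is 1 unit northwest of B: delta (east=-1, north=+1); A at (east=0, north=2).
Therefore A relative to D: (east=0, north=2).

Answer: A is at (east=0, north=2) relative to D.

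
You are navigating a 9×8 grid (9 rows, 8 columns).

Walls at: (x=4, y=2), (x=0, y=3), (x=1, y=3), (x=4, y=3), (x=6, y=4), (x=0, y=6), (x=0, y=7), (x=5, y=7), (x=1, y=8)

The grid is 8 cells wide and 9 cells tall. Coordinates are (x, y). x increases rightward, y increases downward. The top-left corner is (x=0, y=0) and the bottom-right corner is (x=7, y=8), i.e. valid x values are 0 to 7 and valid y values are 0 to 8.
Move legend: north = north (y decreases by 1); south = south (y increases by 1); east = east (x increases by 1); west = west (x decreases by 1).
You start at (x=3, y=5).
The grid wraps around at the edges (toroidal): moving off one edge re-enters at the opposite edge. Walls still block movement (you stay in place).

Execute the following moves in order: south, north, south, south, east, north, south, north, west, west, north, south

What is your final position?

Start: (x=3, y=5)
  south (south): (x=3, y=5) -> (x=3, y=6)
  north (north): (x=3, y=6) -> (x=3, y=5)
  south (south): (x=3, y=5) -> (x=3, y=6)
  south (south): (x=3, y=6) -> (x=3, y=7)
  east (east): (x=3, y=7) -> (x=4, y=7)
  north (north): (x=4, y=7) -> (x=4, y=6)
  south (south): (x=4, y=6) -> (x=4, y=7)
  north (north): (x=4, y=7) -> (x=4, y=6)
  west (west): (x=4, y=6) -> (x=3, y=6)
  west (west): (x=3, y=6) -> (x=2, y=6)
  north (north): (x=2, y=6) -> (x=2, y=5)
  south (south): (x=2, y=5) -> (x=2, y=6)
Final: (x=2, y=6)

Answer: Final position: (x=2, y=6)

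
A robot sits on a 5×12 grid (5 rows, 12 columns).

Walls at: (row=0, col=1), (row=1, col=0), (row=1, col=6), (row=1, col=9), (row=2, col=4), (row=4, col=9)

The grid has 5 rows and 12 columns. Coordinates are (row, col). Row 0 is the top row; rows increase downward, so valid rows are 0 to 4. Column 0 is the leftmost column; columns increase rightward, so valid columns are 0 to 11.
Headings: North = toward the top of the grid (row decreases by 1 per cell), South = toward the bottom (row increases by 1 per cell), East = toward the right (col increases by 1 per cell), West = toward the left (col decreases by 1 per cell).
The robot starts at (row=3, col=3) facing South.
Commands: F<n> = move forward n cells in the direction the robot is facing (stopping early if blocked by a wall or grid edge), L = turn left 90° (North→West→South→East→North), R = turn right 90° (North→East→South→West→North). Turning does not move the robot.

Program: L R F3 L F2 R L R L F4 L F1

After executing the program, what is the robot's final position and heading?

Start: (row=3, col=3), facing South
  L: turn left, now facing East
  R: turn right, now facing South
  F3: move forward 1/3 (blocked), now at (row=4, col=3)
  L: turn left, now facing East
  F2: move forward 2, now at (row=4, col=5)
  R: turn right, now facing South
  L: turn left, now facing East
  R: turn right, now facing South
  L: turn left, now facing East
  F4: move forward 3/4 (blocked), now at (row=4, col=8)
  L: turn left, now facing North
  F1: move forward 1, now at (row=3, col=8)
Final: (row=3, col=8), facing North

Answer: Final position: (row=3, col=8), facing North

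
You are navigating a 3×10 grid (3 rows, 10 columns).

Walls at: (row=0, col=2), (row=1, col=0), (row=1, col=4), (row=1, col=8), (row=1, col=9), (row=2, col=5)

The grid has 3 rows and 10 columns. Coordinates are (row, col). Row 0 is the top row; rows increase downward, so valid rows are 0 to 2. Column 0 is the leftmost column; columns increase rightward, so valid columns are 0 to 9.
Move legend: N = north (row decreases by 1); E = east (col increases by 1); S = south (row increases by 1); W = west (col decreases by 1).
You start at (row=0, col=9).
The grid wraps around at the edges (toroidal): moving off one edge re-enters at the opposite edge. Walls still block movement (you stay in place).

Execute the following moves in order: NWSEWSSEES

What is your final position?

Start: (row=0, col=9)
  N (north): (row=0, col=9) -> (row=2, col=9)
  W (west): (row=2, col=9) -> (row=2, col=8)
  S (south): (row=2, col=8) -> (row=0, col=8)
  E (east): (row=0, col=8) -> (row=0, col=9)
  W (west): (row=0, col=9) -> (row=0, col=8)
  S (south): blocked, stay at (row=0, col=8)
  S (south): blocked, stay at (row=0, col=8)
  E (east): (row=0, col=8) -> (row=0, col=9)
  E (east): (row=0, col=9) -> (row=0, col=0)
  S (south): blocked, stay at (row=0, col=0)
Final: (row=0, col=0)

Answer: Final position: (row=0, col=0)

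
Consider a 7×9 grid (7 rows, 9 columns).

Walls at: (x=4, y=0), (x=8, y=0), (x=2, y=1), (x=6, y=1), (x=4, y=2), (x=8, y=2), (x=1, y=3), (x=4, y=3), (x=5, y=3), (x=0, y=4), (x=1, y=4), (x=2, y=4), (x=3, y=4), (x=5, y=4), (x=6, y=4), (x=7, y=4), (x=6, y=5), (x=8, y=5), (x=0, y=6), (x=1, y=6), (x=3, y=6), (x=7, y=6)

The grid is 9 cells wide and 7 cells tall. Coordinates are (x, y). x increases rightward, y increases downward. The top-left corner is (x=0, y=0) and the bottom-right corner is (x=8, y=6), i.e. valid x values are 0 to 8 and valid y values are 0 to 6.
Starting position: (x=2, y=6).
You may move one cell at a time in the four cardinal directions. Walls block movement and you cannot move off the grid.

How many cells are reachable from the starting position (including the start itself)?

BFS flood-fill from (x=2, y=6):
  Distance 0: (x=2, y=6)
  Distance 1: (x=2, y=5)
  Distance 2: (x=1, y=5), (x=3, y=5)
  Distance 3: (x=0, y=5), (x=4, y=5)
  Distance 4: (x=4, y=4), (x=5, y=5), (x=4, y=6)
  Distance 5: (x=5, y=6)
  Distance 6: (x=6, y=6)
Total reachable: 11 (grid has 41 open cells total)

Answer: Reachable cells: 11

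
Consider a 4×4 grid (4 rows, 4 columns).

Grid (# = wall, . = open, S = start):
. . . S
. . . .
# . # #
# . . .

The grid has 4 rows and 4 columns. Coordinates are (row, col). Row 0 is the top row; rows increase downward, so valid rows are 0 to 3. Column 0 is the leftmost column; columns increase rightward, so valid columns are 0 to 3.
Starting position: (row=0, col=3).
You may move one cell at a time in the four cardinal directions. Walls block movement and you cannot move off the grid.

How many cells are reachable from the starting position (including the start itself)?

BFS flood-fill from (row=0, col=3):
  Distance 0: (row=0, col=3)
  Distance 1: (row=0, col=2), (row=1, col=3)
  Distance 2: (row=0, col=1), (row=1, col=2)
  Distance 3: (row=0, col=0), (row=1, col=1)
  Distance 4: (row=1, col=0), (row=2, col=1)
  Distance 5: (row=3, col=1)
  Distance 6: (row=3, col=2)
  Distance 7: (row=3, col=3)
Total reachable: 12 (grid has 12 open cells total)

Answer: Reachable cells: 12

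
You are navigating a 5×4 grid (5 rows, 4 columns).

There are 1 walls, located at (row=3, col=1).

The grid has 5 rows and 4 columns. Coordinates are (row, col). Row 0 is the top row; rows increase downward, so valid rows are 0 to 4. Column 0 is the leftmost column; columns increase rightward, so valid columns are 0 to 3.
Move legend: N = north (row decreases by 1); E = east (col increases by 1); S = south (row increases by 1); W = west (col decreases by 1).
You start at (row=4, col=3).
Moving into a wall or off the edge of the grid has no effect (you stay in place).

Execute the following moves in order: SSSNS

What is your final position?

Start: (row=4, col=3)
  [×3]S (south): blocked, stay at (row=4, col=3)
  N (north): (row=4, col=3) -> (row=3, col=3)
  S (south): (row=3, col=3) -> (row=4, col=3)
Final: (row=4, col=3)

Answer: Final position: (row=4, col=3)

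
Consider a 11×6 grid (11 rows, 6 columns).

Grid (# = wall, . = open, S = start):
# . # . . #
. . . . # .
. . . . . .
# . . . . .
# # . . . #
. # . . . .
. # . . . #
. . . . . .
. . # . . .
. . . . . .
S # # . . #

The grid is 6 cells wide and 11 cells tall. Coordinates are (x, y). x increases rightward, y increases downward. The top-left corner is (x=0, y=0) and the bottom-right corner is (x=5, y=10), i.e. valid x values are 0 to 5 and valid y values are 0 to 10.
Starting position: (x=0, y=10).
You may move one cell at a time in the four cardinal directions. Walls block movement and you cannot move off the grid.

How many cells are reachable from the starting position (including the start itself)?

Answer: Reachable cells: 51

Derivation:
BFS flood-fill from (x=0, y=10):
  Distance 0: (x=0, y=10)
  Distance 1: (x=0, y=9)
  Distance 2: (x=0, y=8), (x=1, y=9)
  Distance 3: (x=0, y=7), (x=1, y=8), (x=2, y=9)
  Distance 4: (x=0, y=6), (x=1, y=7), (x=3, y=9)
  Distance 5: (x=0, y=5), (x=2, y=7), (x=3, y=8), (x=4, y=9), (x=3, y=10)
  Distance 6: (x=2, y=6), (x=3, y=7), (x=4, y=8), (x=5, y=9), (x=4, y=10)
  Distance 7: (x=2, y=5), (x=3, y=6), (x=4, y=7), (x=5, y=8)
  Distance 8: (x=2, y=4), (x=3, y=5), (x=4, y=6), (x=5, y=7)
  Distance 9: (x=2, y=3), (x=3, y=4), (x=4, y=5)
  Distance 10: (x=2, y=2), (x=1, y=3), (x=3, y=3), (x=4, y=4), (x=5, y=5)
  Distance 11: (x=2, y=1), (x=1, y=2), (x=3, y=2), (x=4, y=3)
  Distance 12: (x=1, y=1), (x=3, y=1), (x=0, y=2), (x=4, y=2), (x=5, y=3)
  Distance 13: (x=1, y=0), (x=3, y=0), (x=0, y=1), (x=5, y=2)
  Distance 14: (x=4, y=0), (x=5, y=1)
Total reachable: 51 (grid has 51 open cells total)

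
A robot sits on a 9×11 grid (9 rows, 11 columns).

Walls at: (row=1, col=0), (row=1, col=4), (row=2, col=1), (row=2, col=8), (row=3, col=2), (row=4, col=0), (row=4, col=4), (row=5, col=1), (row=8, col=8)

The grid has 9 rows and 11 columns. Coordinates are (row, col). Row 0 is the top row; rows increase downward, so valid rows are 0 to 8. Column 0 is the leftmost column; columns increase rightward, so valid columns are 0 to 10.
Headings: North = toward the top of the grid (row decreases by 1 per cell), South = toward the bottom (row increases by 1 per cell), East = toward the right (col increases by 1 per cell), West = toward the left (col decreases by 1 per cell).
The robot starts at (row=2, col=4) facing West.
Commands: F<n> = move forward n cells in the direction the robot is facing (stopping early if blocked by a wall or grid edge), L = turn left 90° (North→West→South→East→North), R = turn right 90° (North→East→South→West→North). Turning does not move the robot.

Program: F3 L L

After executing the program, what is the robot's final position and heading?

Start: (row=2, col=4), facing West
  F3: move forward 2/3 (blocked), now at (row=2, col=2)
  L: turn left, now facing South
  L: turn left, now facing East
Final: (row=2, col=2), facing East

Answer: Final position: (row=2, col=2), facing East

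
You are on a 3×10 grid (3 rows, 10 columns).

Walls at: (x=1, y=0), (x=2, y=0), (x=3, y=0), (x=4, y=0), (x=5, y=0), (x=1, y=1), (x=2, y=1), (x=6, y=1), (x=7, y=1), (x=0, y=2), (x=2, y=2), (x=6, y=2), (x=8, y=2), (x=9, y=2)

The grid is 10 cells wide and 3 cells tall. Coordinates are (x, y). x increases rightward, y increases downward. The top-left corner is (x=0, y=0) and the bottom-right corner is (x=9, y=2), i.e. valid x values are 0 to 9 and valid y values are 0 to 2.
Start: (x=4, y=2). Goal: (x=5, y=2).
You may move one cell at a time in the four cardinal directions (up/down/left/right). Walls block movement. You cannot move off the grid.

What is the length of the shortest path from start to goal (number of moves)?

BFS from (x=4, y=2) until reaching (x=5, y=2):
  Distance 0: (x=4, y=2)
  Distance 1: (x=4, y=1), (x=3, y=2), (x=5, y=2)  <- goal reached here
One shortest path (1 moves): (x=4, y=2) -> (x=5, y=2)

Answer: Shortest path length: 1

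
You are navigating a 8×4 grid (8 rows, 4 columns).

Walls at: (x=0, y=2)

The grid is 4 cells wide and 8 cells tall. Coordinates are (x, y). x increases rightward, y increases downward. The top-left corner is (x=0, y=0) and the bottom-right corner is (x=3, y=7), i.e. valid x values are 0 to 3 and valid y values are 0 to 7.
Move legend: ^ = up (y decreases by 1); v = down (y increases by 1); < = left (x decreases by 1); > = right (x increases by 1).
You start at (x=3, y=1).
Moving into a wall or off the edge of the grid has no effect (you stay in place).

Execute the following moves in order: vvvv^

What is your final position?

Answer: Final position: (x=3, y=4)

Derivation:
Start: (x=3, y=1)
  v (down): (x=3, y=1) -> (x=3, y=2)
  v (down): (x=3, y=2) -> (x=3, y=3)
  v (down): (x=3, y=3) -> (x=3, y=4)
  v (down): (x=3, y=4) -> (x=3, y=5)
  ^ (up): (x=3, y=5) -> (x=3, y=4)
Final: (x=3, y=4)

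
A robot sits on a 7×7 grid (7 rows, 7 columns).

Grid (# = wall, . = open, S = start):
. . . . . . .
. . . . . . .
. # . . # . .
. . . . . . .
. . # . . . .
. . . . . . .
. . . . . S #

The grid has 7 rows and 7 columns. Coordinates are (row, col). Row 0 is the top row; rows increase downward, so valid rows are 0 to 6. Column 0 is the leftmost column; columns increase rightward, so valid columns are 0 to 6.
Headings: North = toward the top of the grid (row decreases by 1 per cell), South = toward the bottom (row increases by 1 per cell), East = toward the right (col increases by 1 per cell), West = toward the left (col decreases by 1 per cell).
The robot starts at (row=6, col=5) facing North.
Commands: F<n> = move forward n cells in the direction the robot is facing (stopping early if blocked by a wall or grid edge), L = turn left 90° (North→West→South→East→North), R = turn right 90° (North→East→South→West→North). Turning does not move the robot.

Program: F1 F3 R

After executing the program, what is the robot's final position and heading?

Start: (row=6, col=5), facing North
  F1: move forward 1, now at (row=5, col=5)
  F3: move forward 3, now at (row=2, col=5)
  R: turn right, now facing East
Final: (row=2, col=5), facing East

Answer: Final position: (row=2, col=5), facing East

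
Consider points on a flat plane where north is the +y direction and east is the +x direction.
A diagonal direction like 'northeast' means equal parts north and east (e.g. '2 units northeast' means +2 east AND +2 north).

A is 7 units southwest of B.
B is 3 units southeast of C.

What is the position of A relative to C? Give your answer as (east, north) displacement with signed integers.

Place C at the origin (east=0, north=0).
  B is 3 units southeast of C: delta (east=+3, north=-3); B at (east=3, north=-3).
  A is 7 units southwest of B: delta (east=-7, north=-7); A at (east=-4, north=-10).
Therefore A relative to C: (east=-4, north=-10).

Answer: A is at (east=-4, north=-10) relative to C.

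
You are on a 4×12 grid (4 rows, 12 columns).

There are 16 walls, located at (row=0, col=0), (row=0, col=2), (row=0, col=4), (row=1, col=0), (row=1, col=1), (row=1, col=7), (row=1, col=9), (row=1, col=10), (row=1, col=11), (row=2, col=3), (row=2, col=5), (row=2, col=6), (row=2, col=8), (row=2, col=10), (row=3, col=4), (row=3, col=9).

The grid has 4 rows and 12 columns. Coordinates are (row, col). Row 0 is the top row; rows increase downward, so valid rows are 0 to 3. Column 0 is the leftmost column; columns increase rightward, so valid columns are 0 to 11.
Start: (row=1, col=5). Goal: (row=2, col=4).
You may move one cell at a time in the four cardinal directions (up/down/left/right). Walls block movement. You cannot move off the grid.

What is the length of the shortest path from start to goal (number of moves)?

Answer: Shortest path length: 2

Derivation:
BFS from (row=1, col=5) until reaching (row=2, col=4):
  Distance 0: (row=1, col=5)
  Distance 1: (row=0, col=5), (row=1, col=4), (row=1, col=6)
  Distance 2: (row=0, col=6), (row=1, col=3), (row=2, col=4)  <- goal reached here
One shortest path (2 moves): (row=1, col=5) -> (row=1, col=4) -> (row=2, col=4)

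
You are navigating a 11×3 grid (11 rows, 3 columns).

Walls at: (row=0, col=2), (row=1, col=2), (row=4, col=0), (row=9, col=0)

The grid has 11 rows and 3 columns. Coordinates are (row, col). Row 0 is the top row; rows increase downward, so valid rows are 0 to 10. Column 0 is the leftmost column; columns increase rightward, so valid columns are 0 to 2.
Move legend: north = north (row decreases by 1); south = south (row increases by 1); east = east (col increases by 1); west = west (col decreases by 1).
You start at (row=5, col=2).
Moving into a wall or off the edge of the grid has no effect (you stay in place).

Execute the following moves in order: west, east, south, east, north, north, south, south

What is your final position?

Answer: Final position: (row=6, col=2)

Derivation:
Start: (row=5, col=2)
  west (west): (row=5, col=2) -> (row=5, col=1)
  east (east): (row=5, col=1) -> (row=5, col=2)
  south (south): (row=5, col=2) -> (row=6, col=2)
  east (east): blocked, stay at (row=6, col=2)
  north (north): (row=6, col=2) -> (row=5, col=2)
  north (north): (row=5, col=2) -> (row=4, col=2)
  south (south): (row=4, col=2) -> (row=5, col=2)
  south (south): (row=5, col=2) -> (row=6, col=2)
Final: (row=6, col=2)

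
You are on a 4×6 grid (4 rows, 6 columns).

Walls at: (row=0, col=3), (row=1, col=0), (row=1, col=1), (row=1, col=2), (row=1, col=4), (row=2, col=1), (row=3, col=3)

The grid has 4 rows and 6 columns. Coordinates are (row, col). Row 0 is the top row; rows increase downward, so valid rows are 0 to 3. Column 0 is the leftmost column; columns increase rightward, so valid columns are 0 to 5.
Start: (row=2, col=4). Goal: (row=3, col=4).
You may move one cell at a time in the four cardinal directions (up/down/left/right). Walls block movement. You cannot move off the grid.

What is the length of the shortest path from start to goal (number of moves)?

BFS from (row=2, col=4) until reaching (row=3, col=4):
  Distance 0: (row=2, col=4)
  Distance 1: (row=2, col=3), (row=2, col=5), (row=3, col=4)  <- goal reached here
One shortest path (1 moves): (row=2, col=4) -> (row=3, col=4)

Answer: Shortest path length: 1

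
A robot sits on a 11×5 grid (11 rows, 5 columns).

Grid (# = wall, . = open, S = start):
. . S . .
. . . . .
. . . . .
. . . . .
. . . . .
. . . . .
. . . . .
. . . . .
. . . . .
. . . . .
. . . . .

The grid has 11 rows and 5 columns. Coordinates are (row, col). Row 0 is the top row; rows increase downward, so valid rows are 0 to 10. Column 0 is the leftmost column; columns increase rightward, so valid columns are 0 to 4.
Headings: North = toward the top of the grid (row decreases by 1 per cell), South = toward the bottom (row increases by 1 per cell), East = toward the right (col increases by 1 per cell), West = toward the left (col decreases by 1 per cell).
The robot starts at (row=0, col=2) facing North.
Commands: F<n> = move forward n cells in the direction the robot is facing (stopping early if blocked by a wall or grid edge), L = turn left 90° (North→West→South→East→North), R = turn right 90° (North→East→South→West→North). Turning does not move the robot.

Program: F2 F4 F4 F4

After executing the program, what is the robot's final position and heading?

Start: (row=0, col=2), facing North
  F2: move forward 0/2 (blocked), now at (row=0, col=2)
  [×3]F4: move forward 0/4 (blocked), now at (row=0, col=2)
Final: (row=0, col=2), facing North

Answer: Final position: (row=0, col=2), facing North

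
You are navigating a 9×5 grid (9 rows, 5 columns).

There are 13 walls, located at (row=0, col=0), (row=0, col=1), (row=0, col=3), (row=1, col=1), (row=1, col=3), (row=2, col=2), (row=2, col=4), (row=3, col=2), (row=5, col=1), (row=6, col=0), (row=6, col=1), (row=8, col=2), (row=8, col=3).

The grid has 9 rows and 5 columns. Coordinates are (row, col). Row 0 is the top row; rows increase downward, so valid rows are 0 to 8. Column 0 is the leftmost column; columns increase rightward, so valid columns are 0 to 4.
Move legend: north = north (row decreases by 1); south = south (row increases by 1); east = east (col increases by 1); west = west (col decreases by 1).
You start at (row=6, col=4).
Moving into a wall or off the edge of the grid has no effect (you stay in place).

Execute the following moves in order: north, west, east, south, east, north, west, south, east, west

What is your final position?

Answer: Final position: (row=6, col=3)

Derivation:
Start: (row=6, col=4)
  north (north): (row=6, col=4) -> (row=5, col=4)
  west (west): (row=5, col=4) -> (row=5, col=3)
  east (east): (row=5, col=3) -> (row=5, col=4)
  south (south): (row=5, col=4) -> (row=6, col=4)
  east (east): blocked, stay at (row=6, col=4)
  north (north): (row=6, col=4) -> (row=5, col=4)
  west (west): (row=5, col=4) -> (row=5, col=3)
  south (south): (row=5, col=3) -> (row=6, col=3)
  east (east): (row=6, col=3) -> (row=6, col=4)
  west (west): (row=6, col=4) -> (row=6, col=3)
Final: (row=6, col=3)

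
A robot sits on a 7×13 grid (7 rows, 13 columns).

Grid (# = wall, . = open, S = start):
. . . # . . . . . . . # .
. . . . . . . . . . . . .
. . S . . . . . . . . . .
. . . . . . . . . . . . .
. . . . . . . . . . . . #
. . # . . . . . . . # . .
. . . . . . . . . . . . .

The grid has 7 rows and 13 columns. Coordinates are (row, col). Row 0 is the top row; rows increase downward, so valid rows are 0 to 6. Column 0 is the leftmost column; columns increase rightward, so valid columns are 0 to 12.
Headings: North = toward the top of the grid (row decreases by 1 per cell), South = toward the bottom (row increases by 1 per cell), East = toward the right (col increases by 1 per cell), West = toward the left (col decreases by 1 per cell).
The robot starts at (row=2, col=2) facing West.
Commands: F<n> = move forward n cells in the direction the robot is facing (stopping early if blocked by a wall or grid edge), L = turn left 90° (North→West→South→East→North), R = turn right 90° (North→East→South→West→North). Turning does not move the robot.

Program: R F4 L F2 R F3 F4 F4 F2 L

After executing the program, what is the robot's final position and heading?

Answer: Final position: (row=0, col=0), facing West

Derivation:
Start: (row=2, col=2), facing West
  R: turn right, now facing North
  F4: move forward 2/4 (blocked), now at (row=0, col=2)
  L: turn left, now facing West
  F2: move forward 2, now at (row=0, col=0)
  R: turn right, now facing North
  F3: move forward 0/3 (blocked), now at (row=0, col=0)
  F4: move forward 0/4 (blocked), now at (row=0, col=0)
  F4: move forward 0/4 (blocked), now at (row=0, col=0)
  F2: move forward 0/2 (blocked), now at (row=0, col=0)
  L: turn left, now facing West
Final: (row=0, col=0), facing West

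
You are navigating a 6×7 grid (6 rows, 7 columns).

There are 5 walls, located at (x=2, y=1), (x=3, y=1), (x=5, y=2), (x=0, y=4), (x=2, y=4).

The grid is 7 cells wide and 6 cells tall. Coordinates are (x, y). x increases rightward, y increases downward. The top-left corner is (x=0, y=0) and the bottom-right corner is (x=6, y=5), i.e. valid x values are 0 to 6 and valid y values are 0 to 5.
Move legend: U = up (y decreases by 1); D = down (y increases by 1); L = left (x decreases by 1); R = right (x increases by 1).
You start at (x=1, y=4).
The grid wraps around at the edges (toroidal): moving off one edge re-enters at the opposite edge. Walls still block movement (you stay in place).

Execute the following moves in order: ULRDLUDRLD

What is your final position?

Start: (x=1, y=4)
  U (up): (x=1, y=4) -> (x=1, y=3)
  L (left): (x=1, y=3) -> (x=0, y=3)
  R (right): (x=0, y=3) -> (x=1, y=3)
  D (down): (x=1, y=3) -> (x=1, y=4)
  L (left): blocked, stay at (x=1, y=4)
  U (up): (x=1, y=4) -> (x=1, y=3)
  D (down): (x=1, y=3) -> (x=1, y=4)
  R (right): blocked, stay at (x=1, y=4)
  L (left): blocked, stay at (x=1, y=4)
  D (down): (x=1, y=4) -> (x=1, y=5)
Final: (x=1, y=5)

Answer: Final position: (x=1, y=5)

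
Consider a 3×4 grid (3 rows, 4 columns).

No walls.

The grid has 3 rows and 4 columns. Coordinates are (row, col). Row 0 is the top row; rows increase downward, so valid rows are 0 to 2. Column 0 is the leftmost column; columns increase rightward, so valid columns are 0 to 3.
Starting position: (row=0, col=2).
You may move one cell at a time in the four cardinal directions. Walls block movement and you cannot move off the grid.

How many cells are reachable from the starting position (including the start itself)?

BFS flood-fill from (row=0, col=2):
  Distance 0: (row=0, col=2)
  Distance 1: (row=0, col=1), (row=0, col=3), (row=1, col=2)
  Distance 2: (row=0, col=0), (row=1, col=1), (row=1, col=3), (row=2, col=2)
  Distance 3: (row=1, col=0), (row=2, col=1), (row=2, col=3)
  Distance 4: (row=2, col=0)
Total reachable: 12 (grid has 12 open cells total)

Answer: Reachable cells: 12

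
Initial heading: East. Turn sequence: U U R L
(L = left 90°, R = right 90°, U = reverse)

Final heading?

Answer: Final heading: East

Derivation:
Start: East
  U (U-turn (180°)) -> West
  U (U-turn (180°)) -> East
  R (right (90° clockwise)) -> South
  L (left (90° counter-clockwise)) -> East
Final: East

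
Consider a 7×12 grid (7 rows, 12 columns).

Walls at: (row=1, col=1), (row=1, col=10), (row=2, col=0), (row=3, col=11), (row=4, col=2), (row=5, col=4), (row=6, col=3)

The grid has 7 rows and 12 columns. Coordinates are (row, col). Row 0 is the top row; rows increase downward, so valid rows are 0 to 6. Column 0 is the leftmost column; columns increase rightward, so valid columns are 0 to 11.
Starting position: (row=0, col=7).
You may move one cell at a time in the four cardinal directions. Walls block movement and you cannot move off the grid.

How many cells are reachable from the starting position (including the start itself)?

Answer: Reachable cells: 77

Derivation:
BFS flood-fill from (row=0, col=7):
  Distance 0: (row=0, col=7)
  Distance 1: (row=0, col=6), (row=0, col=8), (row=1, col=7)
  Distance 2: (row=0, col=5), (row=0, col=9), (row=1, col=6), (row=1, col=8), (row=2, col=7)
  Distance 3: (row=0, col=4), (row=0, col=10), (row=1, col=5), (row=1, col=9), (row=2, col=6), (row=2, col=8), (row=3, col=7)
  Distance 4: (row=0, col=3), (row=0, col=11), (row=1, col=4), (row=2, col=5), (row=2, col=9), (row=3, col=6), (row=3, col=8), (row=4, col=7)
  Distance 5: (row=0, col=2), (row=1, col=3), (row=1, col=11), (row=2, col=4), (row=2, col=10), (row=3, col=5), (row=3, col=9), (row=4, col=6), (row=4, col=8), (row=5, col=7)
  Distance 6: (row=0, col=1), (row=1, col=2), (row=2, col=3), (row=2, col=11), (row=3, col=4), (row=3, col=10), (row=4, col=5), (row=4, col=9), (row=5, col=6), (row=5, col=8), (row=6, col=7)
  Distance 7: (row=0, col=0), (row=2, col=2), (row=3, col=3), (row=4, col=4), (row=4, col=10), (row=5, col=5), (row=5, col=9), (row=6, col=6), (row=6, col=8)
  Distance 8: (row=1, col=0), (row=2, col=1), (row=3, col=2), (row=4, col=3), (row=4, col=11), (row=5, col=10), (row=6, col=5), (row=6, col=9)
  Distance 9: (row=3, col=1), (row=5, col=3), (row=5, col=11), (row=6, col=4), (row=6, col=10)
  Distance 10: (row=3, col=0), (row=4, col=1), (row=5, col=2), (row=6, col=11)
  Distance 11: (row=4, col=0), (row=5, col=1), (row=6, col=2)
  Distance 12: (row=5, col=0), (row=6, col=1)
  Distance 13: (row=6, col=0)
Total reachable: 77 (grid has 77 open cells total)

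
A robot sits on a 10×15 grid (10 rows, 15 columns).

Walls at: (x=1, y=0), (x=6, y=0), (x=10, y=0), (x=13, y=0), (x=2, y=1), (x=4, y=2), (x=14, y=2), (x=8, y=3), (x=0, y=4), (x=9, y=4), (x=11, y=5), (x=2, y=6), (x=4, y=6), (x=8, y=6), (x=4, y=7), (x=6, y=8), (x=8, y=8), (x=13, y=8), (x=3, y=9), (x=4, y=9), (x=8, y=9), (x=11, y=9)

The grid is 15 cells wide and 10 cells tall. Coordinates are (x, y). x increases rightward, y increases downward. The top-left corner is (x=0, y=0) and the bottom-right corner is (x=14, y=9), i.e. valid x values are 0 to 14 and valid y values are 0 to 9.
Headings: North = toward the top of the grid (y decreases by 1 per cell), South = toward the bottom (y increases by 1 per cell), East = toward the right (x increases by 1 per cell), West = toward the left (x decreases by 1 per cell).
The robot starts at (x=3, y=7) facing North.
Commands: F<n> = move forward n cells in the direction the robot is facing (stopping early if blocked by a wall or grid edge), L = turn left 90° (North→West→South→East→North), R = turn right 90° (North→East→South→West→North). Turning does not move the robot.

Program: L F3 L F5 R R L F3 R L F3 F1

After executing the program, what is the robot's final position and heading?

Answer: Final position: (x=0, y=9), facing West

Derivation:
Start: (x=3, y=7), facing North
  L: turn left, now facing West
  F3: move forward 3, now at (x=0, y=7)
  L: turn left, now facing South
  F5: move forward 2/5 (blocked), now at (x=0, y=9)
  R: turn right, now facing West
  R: turn right, now facing North
  L: turn left, now facing West
  F3: move forward 0/3 (blocked), now at (x=0, y=9)
  R: turn right, now facing North
  L: turn left, now facing West
  F3: move forward 0/3 (blocked), now at (x=0, y=9)
  F1: move forward 0/1 (blocked), now at (x=0, y=9)
Final: (x=0, y=9), facing West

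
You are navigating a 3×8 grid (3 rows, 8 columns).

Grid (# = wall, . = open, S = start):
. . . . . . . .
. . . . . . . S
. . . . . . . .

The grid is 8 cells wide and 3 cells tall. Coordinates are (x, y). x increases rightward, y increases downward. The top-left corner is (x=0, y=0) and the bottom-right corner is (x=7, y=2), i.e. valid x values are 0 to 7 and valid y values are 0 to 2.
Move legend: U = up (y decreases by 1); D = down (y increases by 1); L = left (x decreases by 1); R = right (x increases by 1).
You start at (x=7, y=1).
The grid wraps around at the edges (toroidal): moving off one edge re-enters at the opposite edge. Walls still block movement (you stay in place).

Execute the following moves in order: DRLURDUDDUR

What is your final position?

Start: (x=7, y=1)
  D (down): (x=7, y=1) -> (x=7, y=2)
  R (right): (x=7, y=2) -> (x=0, y=2)
  L (left): (x=0, y=2) -> (x=7, y=2)
  U (up): (x=7, y=2) -> (x=7, y=1)
  R (right): (x=7, y=1) -> (x=0, y=1)
  D (down): (x=0, y=1) -> (x=0, y=2)
  U (up): (x=0, y=2) -> (x=0, y=1)
  D (down): (x=0, y=1) -> (x=0, y=2)
  D (down): (x=0, y=2) -> (x=0, y=0)
  U (up): (x=0, y=0) -> (x=0, y=2)
  R (right): (x=0, y=2) -> (x=1, y=2)
Final: (x=1, y=2)

Answer: Final position: (x=1, y=2)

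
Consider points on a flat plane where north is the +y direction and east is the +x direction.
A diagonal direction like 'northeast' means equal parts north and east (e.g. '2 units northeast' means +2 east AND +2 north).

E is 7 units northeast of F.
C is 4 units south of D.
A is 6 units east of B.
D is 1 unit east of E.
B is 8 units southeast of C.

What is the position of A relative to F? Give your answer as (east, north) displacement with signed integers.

Place F at the origin (east=0, north=0).
  E is 7 units northeast of F: delta (east=+7, north=+7); E at (east=7, north=7).
  D is 1 unit east of E: delta (east=+1, north=+0); D at (east=8, north=7).
  C is 4 units south of D: delta (east=+0, north=-4); C at (east=8, north=3).
  B is 8 units southeast of C: delta (east=+8, north=-8); B at (east=16, north=-5).
  A is 6 units east of B: delta (east=+6, north=+0); A at (east=22, north=-5).
Therefore A relative to F: (east=22, north=-5).

Answer: A is at (east=22, north=-5) relative to F.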